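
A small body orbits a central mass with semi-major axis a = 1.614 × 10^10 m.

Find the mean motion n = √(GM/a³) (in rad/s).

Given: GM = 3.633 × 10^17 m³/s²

n = √(GM / a³).
n = √(3.633e+17 / (1.614e+10)³) rad/s ≈ 2.94e-07 rad/s.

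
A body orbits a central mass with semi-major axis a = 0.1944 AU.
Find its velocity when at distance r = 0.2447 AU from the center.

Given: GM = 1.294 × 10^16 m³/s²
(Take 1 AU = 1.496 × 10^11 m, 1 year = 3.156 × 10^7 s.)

Convert to SI: a = 0.1944 AU = 2.90822e+10 m; r = 0.2447 AU = 3.66071e+10 m.
Vis-viva: v = √(GM · (2/r − 1/a)).
2/r − 1/a = 2/3.66071e+10 − 1/2.90822e+10 = 2.02489e-11 m⁻¹.
v = √(1.294e+16 · 2.02489e-11) m/s ≈ 511.9 m/s = 0.108 AU/year.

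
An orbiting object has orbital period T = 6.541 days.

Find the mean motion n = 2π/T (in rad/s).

Convert to SI: T = 6.541 days = 565142 s.
n = 2π / T.
n = 2π / 565142 s ≈ 1.112e-05 rad/s.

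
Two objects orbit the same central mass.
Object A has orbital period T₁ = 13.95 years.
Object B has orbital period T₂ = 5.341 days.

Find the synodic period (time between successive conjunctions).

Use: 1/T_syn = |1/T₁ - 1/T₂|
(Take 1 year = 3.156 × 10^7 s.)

Convert to SI: T₁ = 13.95 years = 4.40262e+08 s; T₂ = 5.341 days = 461462 s.
T_syn = |T₁ · T₂ / (T₁ − T₂)|.
T_syn = |4.40262e+08 · 461462 / (4.40262e+08 − 461462)| s ≈ 4.619e+05 s = 5.347 days.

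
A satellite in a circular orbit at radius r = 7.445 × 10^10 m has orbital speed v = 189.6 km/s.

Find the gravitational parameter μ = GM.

Convert to SI: v = 189.6 km/s = 189600 m/s.
For a circular orbit v² = GM/r, so GM = v² · r.
GM = (189600)² · 7.445e+10 m³/s² ≈ 2.676e+21 m³/s² = 2.676 × 10^21 m³/s².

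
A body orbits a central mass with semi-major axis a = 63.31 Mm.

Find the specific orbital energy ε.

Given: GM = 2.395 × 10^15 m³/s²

Convert to SI: a = 63.31 Mm = 6.331e+07 m.
ε = −GM / (2a).
ε = −2.395e+15 / (2 · 6.331e+07) J/kg ≈ -1.891e+07 J/kg = -18.91 MJ/kg.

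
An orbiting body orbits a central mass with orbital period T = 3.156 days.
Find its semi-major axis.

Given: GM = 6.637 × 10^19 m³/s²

Convert to SI: T = 3.156 days = 272678 s.
Invert Kepler's third law: a = (GM · T² / (4π²))^(1/3).
Substituting T = 272678 s and GM = 6.637e+19 m³/s²:
a = (6.637e+19 · (272678)² / (4π²))^(1/3) m
a ≈ 5e+09 m = 5 Gm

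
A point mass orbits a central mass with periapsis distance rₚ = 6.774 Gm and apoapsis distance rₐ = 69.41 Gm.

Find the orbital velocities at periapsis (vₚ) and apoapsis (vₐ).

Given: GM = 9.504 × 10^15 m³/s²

Convert to SI: rₚ = 6.774 Gm = 6.774e+09 m; rₐ = 69.41 Gm = 6.941e+10 m.
Use the vis-viva equation v² = GM(2/r − 1/a) with a = (rₚ + rₐ)/2 = (6.774e+09 + 6.941e+10)/2 = 3.8092e+10 m.
vₚ = √(GM · (2/rₚ − 1/a)) = √(9.504e+15 · (2/6.774e+09 − 1/3.8092e+10)) m/s ≈ 1599 m/s = 1.599 km/s.
vₐ = √(GM · (2/rₐ − 1/a)) = √(9.504e+15 · (2/6.941e+10 − 1/3.8092e+10)) m/s ≈ 156 m/s = 156 m/s.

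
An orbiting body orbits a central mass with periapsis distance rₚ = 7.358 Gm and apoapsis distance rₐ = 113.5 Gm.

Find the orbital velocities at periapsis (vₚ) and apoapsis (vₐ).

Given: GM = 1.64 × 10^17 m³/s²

Convert to SI: rₚ = 7.358 Gm = 7.358e+09 m; rₐ = 113.5 Gm = 1.135e+11 m.
Use the vis-viva equation v² = GM(2/r − 1/a) with a = (rₚ + rₐ)/2 = (7.358e+09 + 1.135e+11)/2 = 6.0429e+10 m.
vₚ = √(GM · (2/rₚ − 1/a)) = √(1.64e+17 · (2/7.358e+09 − 1/6.0429e+10)) m/s ≈ 6470 m/s = 6.47 km/s.
vₐ = √(GM · (2/rₐ − 1/a)) = √(1.64e+17 · (2/1.135e+11 − 1/6.0429e+10)) m/s ≈ 419.5 m/s = 419.5 m/s.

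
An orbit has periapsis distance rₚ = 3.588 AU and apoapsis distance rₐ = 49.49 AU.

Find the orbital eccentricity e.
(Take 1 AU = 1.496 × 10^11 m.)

Convert to SI: rₚ = 3.588 AU = 5.36765e+11 m; rₐ = 49.49 AU = 7.4037e+12 m.
e = (rₐ − rₚ) / (rₐ + rₚ).
e = (7.4037e+12 − 5.36765e+11) / (7.4037e+12 + 5.36765e+11) = 6.86694e+12 / 7.94047e+12 ≈ 0.8648.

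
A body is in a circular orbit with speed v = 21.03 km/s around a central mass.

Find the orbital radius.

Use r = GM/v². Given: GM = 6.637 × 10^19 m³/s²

Convert to SI: v = 21.03 km/s = 21030 m/s.
For a circular orbit, v² = GM / r, so r = GM / v².
r = 6.637e+19 / (21030)² m ≈ 1.501e+11 m = 150.1 Gm.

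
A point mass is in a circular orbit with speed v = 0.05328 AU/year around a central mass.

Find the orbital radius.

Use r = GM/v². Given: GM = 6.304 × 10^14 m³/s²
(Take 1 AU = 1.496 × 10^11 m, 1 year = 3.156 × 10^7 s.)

Convert to SI: v = 0.05328 AU/year = 252.557 m/s.
For a circular orbit, v² = GM / r, so r = GM / v².
r = 6.304e+14 / (252.557)² m ≈ 9.883e+09 m = 0.06606 AU.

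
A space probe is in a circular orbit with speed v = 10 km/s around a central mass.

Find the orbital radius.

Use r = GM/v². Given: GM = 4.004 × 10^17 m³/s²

Convert to SI: v = 10 km/s = 10000 m/s.
For a circular orbit, v² = GM / r, so r = GM / v².
r = 4.004e+17 / (10000)² m ≈ 4.004e+09 m = 4.004 Gm.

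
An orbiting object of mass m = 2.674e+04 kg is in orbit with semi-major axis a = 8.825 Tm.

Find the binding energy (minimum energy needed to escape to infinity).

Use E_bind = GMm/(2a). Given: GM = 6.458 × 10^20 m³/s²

Convert to SI: a = 8.825 Tm = 8.825e+12 m.
Total orbital energy is E = −GMm/(2a); binding energy is E_bind = −E = GMm/(2a).
E_bind = 6.458e+20 · 2.674e+04 / (2 · 8.825e+12) J ≈ 9.784e+11 J = 978.4 GJ.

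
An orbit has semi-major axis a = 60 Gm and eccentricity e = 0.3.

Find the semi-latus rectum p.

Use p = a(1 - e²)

Convert to SI: a = 60 Gm = 6e+10 m.
p = a (1 − e²).
p = 6e+10 · (1 − (0.3)²) = 6e+10 · 0.91 ≈ 5.46e+10 m = 54.6 Gm.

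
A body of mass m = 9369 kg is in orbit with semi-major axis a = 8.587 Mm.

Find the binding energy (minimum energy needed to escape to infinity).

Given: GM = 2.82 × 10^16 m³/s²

Convert to SI: a = 8.587 Mm = 8.587e+06 m.
Total orbital energy is E = −GMm/(2a); binding energy is E_bind = −E = GMm/(2a).
E_bind = 2.82e+16 · 9369 / (2 · 8.587e+06) J ≈ 1.538e+13 J = 15.38 TJ.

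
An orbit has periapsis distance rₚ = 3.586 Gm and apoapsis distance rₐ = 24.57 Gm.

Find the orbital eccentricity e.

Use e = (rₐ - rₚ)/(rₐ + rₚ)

Convert to SI: rₚ = 3.586 Gm = 3.586e+09 m; rₐ = 24.57 Gm = 2.457e+10 m.
e = (rₐ − rₚ) / (rₐ + rₚ).
e = (2.457e+10 − 3.586e+09) / (2.457e+10 + 3.586e+09) = 2.0984e+10 / 2.8156e+10 ≈ 0.7453.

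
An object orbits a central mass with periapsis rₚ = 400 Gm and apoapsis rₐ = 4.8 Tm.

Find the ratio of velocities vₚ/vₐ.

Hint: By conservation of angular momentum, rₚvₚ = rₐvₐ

Convert to SI: rₚ = 400 Gm = 4e+11 m; rₐ = 4.8 Tm = 4.8e+12 m.
Conservation of angular momentum gives rₚvₚ = rₐvₐ, so vₚ/vₐ = rₐ/rₚ.
vₚ/vₐ = 4.8e+12 / 4e+11 ≈ 12.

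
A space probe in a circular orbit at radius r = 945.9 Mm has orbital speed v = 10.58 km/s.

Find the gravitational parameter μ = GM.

Convert to SI: r = 945.9 Mm = 9.459e+08 m; v = 10.58 km/s = 10580 m/s.
For a circular orbit v² = GM/r, so GM = v² · r.
GM = (10580)² · 9.459e+08 m³/s² ≈ 1.059e+17 m³/s² = 1.059 × 10^17 m³/s².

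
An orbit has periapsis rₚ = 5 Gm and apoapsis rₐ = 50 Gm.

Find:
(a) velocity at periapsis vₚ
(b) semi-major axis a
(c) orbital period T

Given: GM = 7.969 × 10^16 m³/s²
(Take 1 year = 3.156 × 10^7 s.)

Convert to SI: rₚ = 5 Gm = 5e+09 m; rₐ = 50 Gm = 5e+10 m.
(a) With a = (rₚ + rₐ)/2 = 2.75e+10 m, vₚ = √(GM (2/rₚ − 1/a)) = √(7.969e+16 · (2/5e+09 − 1/2.75e+10)) m/s ≈ 5383 m/s
(b) a = (rₚ + rₐ)/2 = (5e+09 + 5e+10)/2 ≈ 2.75e+10 m
(c) With a = (rₚ + rₐ)/2 = 2.75e+10 m, T = 2π √(a³/GM) = 2π √((2.75e+10)³/7.969e+16) s ≈ 1.015e+08 s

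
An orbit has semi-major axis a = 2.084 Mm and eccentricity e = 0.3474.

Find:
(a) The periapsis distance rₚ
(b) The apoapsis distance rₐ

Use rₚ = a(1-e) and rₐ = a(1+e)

Convert to SI: a = 2.084 Mm = 2.084e+06 m.
(a) rₚ = a(1 − e) = 2.084e+06 · (1 − 0.3474) = 2.084e+06 · 0.6526 ≈ 1.36e+06 m = 1.36 Mm.
(b) rₐ = a(1 + e) = 2.084e+06 · (1 + 0.3474) = 2.084e+06 · 1.3474 ≈ 2.808e+06 m = 2.808 Mm.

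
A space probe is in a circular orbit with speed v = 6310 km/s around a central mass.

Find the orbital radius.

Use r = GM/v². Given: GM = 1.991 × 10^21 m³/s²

Convert to SI: v = 6310 km/s = 6.31e+06 m/s.
For a circular orbit, v² = GM / r, so r = GM / v².
r = 1.991e+21 / (6.31e+06)² m ≈ 5e+07 m = 50 Mm.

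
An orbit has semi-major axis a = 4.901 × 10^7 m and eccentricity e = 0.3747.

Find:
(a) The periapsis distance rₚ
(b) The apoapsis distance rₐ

(a) rₚ = a(1 − e) = 4.901e+07 · (1 − 0.3747) = 4.901e+07 · 0.6253 ≈ 3.065e+07 m = 3.065 × 10^7 m.
(b) rₐ = a(1 + e) = 4.901e+07 · (1 + 0.3747) = 4.901e+07 · 1.3747 ≈ 6.737e+07 m = 6.737 × 10^7 m.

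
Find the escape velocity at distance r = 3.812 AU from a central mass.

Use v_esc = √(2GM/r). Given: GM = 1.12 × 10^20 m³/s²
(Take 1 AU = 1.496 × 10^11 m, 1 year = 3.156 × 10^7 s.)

Convert to SI: r = 3.812 AU = 5.70275e+11 m.
Escape velocity comes from setting total energy to zero: ½v² − GM/r = 0 ⇒ v_esc = √(2GM / r).
v_esc = √(2 · 1.12e+20 / 5.70275e+11) m/s ≈ 1.982e+04 m/s = 4.181 AU/year.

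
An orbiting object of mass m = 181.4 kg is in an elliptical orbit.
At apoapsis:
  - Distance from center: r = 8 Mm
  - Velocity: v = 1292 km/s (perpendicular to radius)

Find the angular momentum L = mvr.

Convert to SI: r = 8 Mm = 8e+06 m; v = 1292 km/s = 1.292e+06 m/s.
Since v is perpendicular to r, L = m · v · r.
L = 181.4 · 1.292e+06 · 8e+06 kg·m²/s ≈ 1.875e+15 kg·m²/s.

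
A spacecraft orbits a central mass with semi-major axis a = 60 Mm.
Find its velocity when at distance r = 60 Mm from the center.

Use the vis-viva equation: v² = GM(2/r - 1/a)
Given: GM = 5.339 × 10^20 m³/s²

Convert to SI: a = 60 Mm = 6e+07 m; r = 60 Mm = 6e+07 m.
Vis-viva: v = √(GM · (2/r − 1/a)).
2/r − 1/a = 2/6e+07 − 1/6e+07 = 1.66667e-08 m⁻¹.
v = √(5.339e+20 · 1.66667e-08) m/s ≈ 2.983e+06 m/s = 2983 km/s.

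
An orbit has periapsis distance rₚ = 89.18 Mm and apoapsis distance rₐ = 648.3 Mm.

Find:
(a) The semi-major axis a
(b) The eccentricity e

Convert to SI: rₚ = 89.18 Mm = 8.918e+07 m; rₐ = 648.3 Mm = 6.483e+08 m.
(a) a = (rₚ + rₐ) / 2 = (8.918e+07 + 6.483e+08) / 2 ≈ 3.687e+08 m = 368.7 Mm.
(b) e = (rₐ − rₚ) / (rₐ + rₚ) = (6.483e+08 − 8.918e+07) / (6.483e+08 + 8.918e+07) ≈ 0.7581.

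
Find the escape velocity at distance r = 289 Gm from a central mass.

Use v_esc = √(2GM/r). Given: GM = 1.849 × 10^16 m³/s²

Convert to SI: r = 289 Gm = 2.89e+11 m.
Escape velocity comes from setting total energy to zero: ½v² − GM/r = 0 ⇒ v_esc = √(2GM / r).
v_esc = √(2 · 1.849e+16 / 2.89e+11) m/s ≈ 357.7 m/s = 357.7 m/s.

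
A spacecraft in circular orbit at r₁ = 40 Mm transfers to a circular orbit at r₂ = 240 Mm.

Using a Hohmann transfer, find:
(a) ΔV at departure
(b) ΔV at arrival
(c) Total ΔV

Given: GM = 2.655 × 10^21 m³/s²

Convert to SI: r₁ = 40 Mm = 4e+07 m; r₂ = 240 Mm = 2.4e+08 m.
Transfer semi-major axis: a_t = (r₁ + r₂)/2 = (4e+07 + 2.4e+08)/2 = 1.4e+08 m.
Circular speeds: v₁ = √(GM/r₁) = 8.14709e+06 m/s, v₂ = √(GM/r₂) = 3.32603e+06 m/s.
Transfer speeds (vis-viva v² = GM(2/r − 1/a_t)): v₁ᵗ = 1.0667e+07 m/s, v₂ᵗ = 1.77784e+06 m/s.
(a) ΔV₁ = |v₁ᵗ − v₁| ≈ 2.52e+06 m/s = 2520 km/s.
(b) ΔV₂ = |v₂ − v₂ᵗ| ≈ 1.548e+06 m/s = 1548 km/s.
(c) ΔV_total = ΔV₁ + ΔV₂ ≈ 4.068e+06 m/s = 4068 km/s.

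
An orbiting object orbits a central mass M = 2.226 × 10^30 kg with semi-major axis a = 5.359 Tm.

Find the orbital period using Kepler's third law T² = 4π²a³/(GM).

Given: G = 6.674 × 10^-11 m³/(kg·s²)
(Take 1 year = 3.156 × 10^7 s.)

Convert to SI: a = 5.359 Tm = 5.359e+12 m.
GM = G · M = 6.674e-11 · 2.226e+30 = 1.48563e+20 m³/s².
Kepler's third law: T = 2π √(a³ / GM).
Substituting a = 5.359e+12 m and GM = 1.48563e+20 m³/s²:
T = 2π √((5.359e+12)³ / 1.48563e+20) s
T ≈ 6.395e+09 s = 202.6 years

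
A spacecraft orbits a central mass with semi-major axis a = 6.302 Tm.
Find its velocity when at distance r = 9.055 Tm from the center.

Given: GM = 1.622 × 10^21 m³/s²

Convert to SI: a = 6.302 Tm = 6.302e+12 m; r = 9.055 Tm = 9.055e+12 m.
Vis-viva: v = √(GM · (2/r − 1/a)).
2/r − 1/a = 2/9.055e+12 − 1/6.302e+12 = 6.21927e-14 m⁻¹.
v = √(1.622e+21 · 6.21927e-14) m/s ≈ 1.004e+04 m/s = 10.04 km/s.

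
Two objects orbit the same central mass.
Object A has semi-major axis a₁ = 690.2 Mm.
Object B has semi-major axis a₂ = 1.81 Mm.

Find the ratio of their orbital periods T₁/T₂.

Convert to SI: a₁ = 690.2 Mm = 6.902e+08 m; a₂ = 1.81 Mm = 1.81e+06 m.
From Kepler's third law, (T₁/T₂)² = (a₁/a₂)³, so T₁/T₂ = (a₁/a₂)^(3/2).
a₁/a₂ = 6.902e+08 / 1.81e+06 = 381.326.
T₁/T₂ = (381.326)^(3/2) ≈ 7446.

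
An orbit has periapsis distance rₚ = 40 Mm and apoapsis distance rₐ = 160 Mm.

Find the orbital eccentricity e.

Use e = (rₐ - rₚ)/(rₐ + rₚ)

Convert to SI: rₚ = 40 Mm = 4e+07 m; rₐ = 160 Mm = 1.6e+08 m.
e = (rₐ − rₚ) / (rₐ + rₚ).
e = (1.6e+08 − 4e+07) / (1.6e+08 + 4e+07) = 1.2e+08 / 2e+08 ≈ 0.6.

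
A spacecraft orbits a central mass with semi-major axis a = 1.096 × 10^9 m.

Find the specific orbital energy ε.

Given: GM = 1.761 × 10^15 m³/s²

ε = −GM / (2a).
ε = −1.761e+15 / (2 · 1.096e+09) J/kg ≈ -8.034e+05 J/kg = -803.4 kJ/kg.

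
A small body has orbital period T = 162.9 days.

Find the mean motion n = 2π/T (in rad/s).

Convert to SI: T = 162.9 days = 1.40746e+07 s.
n = 2π / T.
n = 2π / 1.40746e+07 s ≈ 4.464e-07 rad/s.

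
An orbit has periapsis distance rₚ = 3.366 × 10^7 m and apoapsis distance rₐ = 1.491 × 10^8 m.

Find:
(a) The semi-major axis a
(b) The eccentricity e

(a) a = (rₚ + rₐ) / 2 = (3.366e+07 + 1.491e+08) / 2 ≈ 9.138e+07 m = 9.138 × 10^7 m.
(b) e = (rₐ − rₚ) / (rₐ + rₚ) = (1.491e+08 − 3.366e+07) / (1.491e+08 + 3.366e+07) ≈ 0.6316.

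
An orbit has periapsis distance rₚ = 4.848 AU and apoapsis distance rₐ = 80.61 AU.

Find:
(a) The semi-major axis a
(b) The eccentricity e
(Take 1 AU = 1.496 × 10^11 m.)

Convert to SI: rₚ = 4.848 AU = 7.25261e+11 m; rₐ = 80.61 AU = 1.20593e+13 m.
(a) a = (rₚ + rₐ) / 2 = (7.25261e+11 + 1.20593e+13) / 2 ≈ 6.392e+12 m = 42.73 AU.
(b) e = (rₐ − rₚ) / (rₐ + rₚ) = (1.20593e+13 − 7.25261e+11) / (1.20593e+13 + 7.25261e+11) ≈ 0.8865.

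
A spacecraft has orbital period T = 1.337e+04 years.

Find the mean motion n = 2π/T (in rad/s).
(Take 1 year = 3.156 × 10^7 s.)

Convert to SI: T = 1.337e+04 years = 4.21957e+11 s.
n = 2π / T.
n = 2π / 4.21957e+11 s ≈ 1.489e-11 rad/s.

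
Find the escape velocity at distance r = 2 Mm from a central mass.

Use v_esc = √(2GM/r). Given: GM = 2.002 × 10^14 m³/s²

Convert to SI: r = 2 Mm = 2e+06 m.
Escape velocity comes from setting total energy to zero: ½v² − GM/r = 0 ⇒ v_esc = √(2GM / r).
v_esc = √(2 · 2.002e+14 / 2e+06) m/s ≈ 1.415e+04 m/s = 14.15 km/s.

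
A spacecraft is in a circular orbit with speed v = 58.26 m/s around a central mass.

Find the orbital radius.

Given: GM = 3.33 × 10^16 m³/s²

For a circular orbit, v² = GM / r, so r = GM / v².
r = 3.33e+16 / (58.26)² m ≈ 9.811e+12 m = 9.811 Tm.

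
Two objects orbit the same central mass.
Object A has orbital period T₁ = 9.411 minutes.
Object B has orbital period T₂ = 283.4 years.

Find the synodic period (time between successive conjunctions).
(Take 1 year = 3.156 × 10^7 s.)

Convert to SI: T₁ = 9.411 minutes = 564.66 s; T₂ = 283.4 years = 8.9441e+09 s.
T_syn = |T₁ · T₂ / (T₁ − T₂)|.
T_syn = |564.66 · 8.9441e+09 / (564.66 − 8.9441e+09)| s ≈ 564.7 s = 9.411 minutes.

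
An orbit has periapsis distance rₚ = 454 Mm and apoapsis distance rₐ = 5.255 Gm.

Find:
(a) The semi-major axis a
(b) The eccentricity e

Convert to SI: rₚ = 454 Mm = 4.54e+08 m; rₐ = 5.255 Gm = 5.255e+09 m.
(a) a = (rₚ + rₐ) / 2 = (4.54e+08 + 5.255e+09) / 2 ≈ 2.854e+09 m = 2.854 Gm.
(b) e = (rₐ − rₚ) / (rₐ + rₚ) = (5.255e+09 − 4.54e+08) / (5.255e+09 + 4.54e+08) ≈ 0.841.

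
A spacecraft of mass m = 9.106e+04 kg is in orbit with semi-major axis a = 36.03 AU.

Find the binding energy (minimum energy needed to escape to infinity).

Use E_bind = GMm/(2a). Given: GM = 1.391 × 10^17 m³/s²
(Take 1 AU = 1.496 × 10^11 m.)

Convert to SI: a = 36.03 AU = 5.39009e+12 m.
Total orbital energy is E = −GMm/(2a); binding energy is E_bind = −E = GMm/(2a).
E_bind = 1.391e+17 · 9.106e+04 / (2 · 5.39009e+12) J ≈ 1.175e+09 J = 1.175 GJ.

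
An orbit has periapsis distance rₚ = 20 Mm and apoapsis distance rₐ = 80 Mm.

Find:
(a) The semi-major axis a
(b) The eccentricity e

Convert to SI: rₚ = 20 Mm = 2e+07 m; rₐ = 80 Mm = 8e+07 m.
(a) a = (rₚ + rₐ) / 2 = (2e+07 + 8e+07) / 2 ≈ 5e+07 m = 50 Mm.
(b) e = (rₐ − rₚ) / (rₐ + rₚ) = (8e+07 − 2e+07) / (8e+07 + 2e+07) ≈ 0.6.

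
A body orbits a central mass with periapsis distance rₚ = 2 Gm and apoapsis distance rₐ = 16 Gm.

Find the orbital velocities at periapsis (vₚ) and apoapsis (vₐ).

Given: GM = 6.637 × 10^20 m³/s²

Convert to SI: rₚ = 2 Gm = 2e+09 m; rₐ = 16 Gm = 1.6e+10 m.
Use the vis-viva equation v² = GM(2/r − 1/a) with a = (rₚ + rₐ)/2 = (2e+09 + 1.6e+10)/2 = 9e+09 m.
vₚ = √(GM · (2/rₚ − 1/a)) = √(6.637e+20 · (2/2e+09 − 1/9e+09)) m/s ≈ 7.681e+05 m/s = 768.1 km/s.
vₐ = √(GM · (2/rₐ − 1/a)) = √(6.637e+20 · (2/1.6e+10 − 1/9e+09)) m/s ≈ 9.601e+04 m/s = 96.01 km/s.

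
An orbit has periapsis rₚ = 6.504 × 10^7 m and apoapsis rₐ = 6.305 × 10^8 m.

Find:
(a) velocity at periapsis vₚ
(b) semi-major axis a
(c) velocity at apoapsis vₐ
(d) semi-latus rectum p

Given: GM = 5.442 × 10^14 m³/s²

(a) With a = (rₚ + rₐ)/2 = 3.4777e+08 m, vₚ = √(GM (2/rₚ − 1/a)) = √(5.442e+14 · (2/6.504e+07 − 1/3.4777e+08)) m/s ≈ 3895 m/s
(b) a = (rₚ + rₐ)/2 = (6.504e+07 + 6.305e+08)/2 ≈ 3.478e+08 m
(c) With a = (rₚ + rₐ)/2 = 3.4777e+08 m, vₐ = √(GM (2/rₐ − 1/a)) = √(5.442e+14 · (2/6.305e+08 − 1/3.4777e+08)) m/s ≈ 401.8 m/s
(d) From a = (rₚ + rₐ)/2 = 3.4777e+08 m and e = (rₐ − rₚ)/(rₐ + rₚ) = 0.81298, p = a(1 − e²) = 3.4777e+08 · (1 − (0.81298)²) ≈ 1.179e+08 m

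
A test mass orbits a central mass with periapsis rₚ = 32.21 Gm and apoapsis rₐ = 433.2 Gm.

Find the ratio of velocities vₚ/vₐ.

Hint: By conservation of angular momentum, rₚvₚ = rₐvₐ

Convert to SI: rₚ = 32.21 Gm = 3.221e+10 m; rₐ = 433.2 Gm = 4.332e+11 m.
Conservation of angular momentum gives rₚvₚ = rₐvₐ, so vₚ/vₐ = rₐ/rₚ.
vₚ/vₐ = 4.332e+11 / 3.221e+10 ≈ 13.45.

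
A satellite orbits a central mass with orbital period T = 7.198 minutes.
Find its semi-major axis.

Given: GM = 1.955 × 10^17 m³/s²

Convert to SI: T = 7.198 minutes = 431.88 s.
Invert Kepler's third law: a = (GM · T² / (4π²))^(1/3).
Substituting T = 431.88 s and GM = 1.955e+17 m³/s²:
a = (1.955e+17 · (431.88)² / (4π²))^(1/3) m
a ≈ 9.739e+06 m = 9.739 × 10^6 m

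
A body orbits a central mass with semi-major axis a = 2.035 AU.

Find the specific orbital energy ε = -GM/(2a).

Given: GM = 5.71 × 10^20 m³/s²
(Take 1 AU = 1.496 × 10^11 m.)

Convert to SI: a = 2.035 AU = 3.04436e+11 m.
ε = −GM / (2a).
ε = −5.71e+20 / (2 · 3.04436e+11) J/kg ≈ -9.378e+08 J/kg = -937.8 MJ/kg.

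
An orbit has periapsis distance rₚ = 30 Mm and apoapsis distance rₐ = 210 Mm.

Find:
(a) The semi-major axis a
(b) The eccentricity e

Convert to SI: rₚ = 30 Mm = 3e+07 m; rₐ = 210 Mm = 2.1e+08 m.
(a) a = (rₚ + rₐ) / 2 = (3e+07 + 2.1e+08) / 2 ≈ 1.2e+08 m = 120 Mm.
(b) e = (rₐ − rₚ) / (rₐ + rₚ) = (2.1e+08 − 3e+07) / (2.1e+08 + 3e+07) ≈ 0.75.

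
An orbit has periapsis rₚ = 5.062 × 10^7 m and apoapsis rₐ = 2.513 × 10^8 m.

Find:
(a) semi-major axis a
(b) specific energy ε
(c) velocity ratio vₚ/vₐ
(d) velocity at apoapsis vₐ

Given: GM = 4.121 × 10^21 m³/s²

(a) a = (rₚ + rₐ)/2 = (5.062e+07 + 2.513e+08)/2 ≈ 1.51e+08 m
(b) With a = (rₚ + rₐ)/2 = 1.5096e+08 m, ε = −GM/(2a) = −4.121e+21/(2 · 1.5096e+08) J/kg ≈ -1.365e+13 J/kg
(c) Conservation of angular momentum (rₚvₚ = rₐvₐ) gives vₚ/vₐ = rₐ/rₚ = 2.513e+08/5.062e+07 ≈ 4.964
(d) With a = (rₚ + rₐ)/2 = 1.5096e+08 m, vₐ = √(GM (2/rₐ − 1/a)) = √(4.121e+21 · (2/2.513e+08 − 1/1.5096e+08)) m/s ≈ 2.345e+06 m/s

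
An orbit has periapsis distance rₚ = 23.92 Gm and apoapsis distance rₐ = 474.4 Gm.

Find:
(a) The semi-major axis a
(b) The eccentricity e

Convert to SI: rₚ = 23.92 Gm = 2.392e+10 m; rₐ = 474.4 Gm = 4.744e+11 m.
(a) a = (rₚ + rₐ) / 2 = (2.392e+10 + 4.744e+11) / 2 ≈ 2.492e+11 m = 249.2 Gm.
(b) e = (rₐ − rₚ) / (rₐ + rₚ) = (4.744e+11 − 2.392e+10) / (4.744e+11 + 2.392e+10) ≈ 0.904.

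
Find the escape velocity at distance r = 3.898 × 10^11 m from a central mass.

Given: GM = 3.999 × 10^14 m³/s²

Escape velocity comes from setting total energy to zero: ½v² − GM/r = 0 ⇒ v_esc = √(2GM / r).
v_esc = √(2 · 3.999e+14 / 3.898e+11) m/s ≈ 45.3 m/s = 45.3 m/s.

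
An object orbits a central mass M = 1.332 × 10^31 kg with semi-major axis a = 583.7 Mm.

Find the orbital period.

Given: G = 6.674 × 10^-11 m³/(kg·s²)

Convert to SI: a = 583.7 Mm = 5.837e+08 m.
GM = G · M = 6.674e-11 · 1.332e+31 = 8.88977e+20 m³/s².
Kepler's third law: T = 2π √(a³ / GM).
Substituting a = 5.837e+08 m and GM = 8.88977e+20 m³/s²:
T = 2π √((5.837e+08)³ / 8.88977e+20) s
T ≈ 2972 s = 49.53 minutes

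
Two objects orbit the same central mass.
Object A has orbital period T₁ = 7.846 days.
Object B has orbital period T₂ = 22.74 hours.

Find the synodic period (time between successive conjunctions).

Convert to SI: T₁ = 7.846 days = 677894 s; T₂ = 22.74 hours = 81864 s.
T_syn = |T₁ · T₂ / (T₁ − T₂)|.
T_syn = |677894 · 81864 / (677894 − 81864)| s ≈ 9.311e+04 s = 1.078 days.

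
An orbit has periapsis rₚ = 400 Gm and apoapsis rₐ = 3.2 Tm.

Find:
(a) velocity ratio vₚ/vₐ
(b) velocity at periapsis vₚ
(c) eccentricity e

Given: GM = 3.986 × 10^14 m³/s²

Convert to SI: rₚ = 400 Gm = 4e+11 m; rₐ = 3.2 Tm = 3.2e+12 m.
(a) Conservation of angular momentum (rₚvₚ = rₐvₐ) gives vₚ/vₐ = rₐ/rₚ = 3.2e+12/4e+11 ≈ 8
(b) With a = (rₚ + rₐ)/2 = 1.8e+12 m, vₚ = √(GM (2/rₚ − 1/a)) = √(3.986e+14 · (2/4e+11 − 1/1.8e+12)) m/s ≈ 42.09 m/s
(c) e = (rₐ − rₚ)/(rₐ + rₚ) = (3.2e+12 − 4e+11)/(3.2e+12 + 4e+11) ≈ 0.7778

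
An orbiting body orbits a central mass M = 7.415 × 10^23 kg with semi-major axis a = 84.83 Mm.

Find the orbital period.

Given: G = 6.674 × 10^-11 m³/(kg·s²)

Convert to SI: a = 84.83 Mm = 8.483e+07 m.
GM = G · M = 6.674e-11 · 7.415e+23 = 4.94877e+13 m³/s².
Kepler's third law: T = 2π √(a³ / GM).
Substituting a = 8.483e+07 m and GM = 4.94877e+13 m³/s²:
T = 2π √((8.483e+07)³ / 4.94877e+13) s
T ≈ 6.978e+05 s = 8.077 days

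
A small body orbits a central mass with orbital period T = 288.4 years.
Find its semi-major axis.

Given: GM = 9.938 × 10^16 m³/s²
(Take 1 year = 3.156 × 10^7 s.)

Convert to SI: T = 288.4 years = 9.1019e+09 s.
Invert Kepler's third law: a = (GM · T² / (4π²))^(1/3).
Substituting T = 9.1019e+09 s and GM = 9.938e+16 m³/s²:
a = (9.938e+16 · (9.1019e+09)² / (4π²))^(1/3) m
a ≈ 5.93e+11 m = 593 Gm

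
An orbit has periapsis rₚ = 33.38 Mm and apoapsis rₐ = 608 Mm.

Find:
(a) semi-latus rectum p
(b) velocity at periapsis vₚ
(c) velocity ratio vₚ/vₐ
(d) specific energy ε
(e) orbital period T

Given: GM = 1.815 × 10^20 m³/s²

Convert to SI: rₚ = 33.38 Mm = 3.338e+07 m; rₐ = 608 Mm = 6.08e+08 m.
(a) From a = (rₚ + rₐ)/2 = 3.2069e+08 m and e = (rₐ − rₚ)/(rₐ + rₚ) = 0.895912, p = a(1 − e²) = 3.2069e+08 · (1 − (0.895912)²) ≈ 6.329e+07 m
(b) With a = (rₚ + rₐ)/2 = 3.2069e+08 m, vₚ = √(GM (2/rₚ − 1/a)) = √(1.815e+20 · (2/3.338e+07 − 1/3.2069e+08)) m/s ≈ 3.211e+06 m/s
(c) Conservation of angular momentum (rₚvₚ = rₐvₐ) gives vₚ/vₐ = rₐ/rₚ = 6.08e+08/3.338e+07 ≈ 18.21
(d) With a = (rₚ + rₐ)/2 = 3.2069e+08 m, ε = −GM/(2a) = −1.815e+20/(2 · 3.2069e+08) J/kg ≈ -2.83e+11 J/kg
(e) With a = (rₚ + rₐ)/2 = 3.2069e+08 m, T = 2π √(a³/GM) = 2π √((3.2069e+08)³/1.815e+20) s ≈ 2678 s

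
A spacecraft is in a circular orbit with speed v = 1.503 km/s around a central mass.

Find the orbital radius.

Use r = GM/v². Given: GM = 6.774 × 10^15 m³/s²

Convert to SI: v = 1.503 km/s = 1503 m/s.
For a circular orbit, v² = GM / r, so r = GM / v².
r = 6.774e+15 / (1503)² m ≈ 2.999e+09 m = 2.999 Gm.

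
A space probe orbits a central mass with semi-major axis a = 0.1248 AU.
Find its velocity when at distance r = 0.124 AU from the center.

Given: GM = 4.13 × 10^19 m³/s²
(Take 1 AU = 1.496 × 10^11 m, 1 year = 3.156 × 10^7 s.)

Convert to SI: a = 0.1248 AU = 1.86701e+10 m; r = 0.124 AU = 1.85504e+10 m.
Vis-viva: v = √(GM · (2/r − 1/a)).
2/r − 1/a = 2/1.85504e+10 − 1/1.86701e+10 = 5.42528e-11 m⁻¹.
v = √(4.13e+19 · 5.42528e-11) m/s ≈ 4.734e+04 m/s = 9.986 AU/year.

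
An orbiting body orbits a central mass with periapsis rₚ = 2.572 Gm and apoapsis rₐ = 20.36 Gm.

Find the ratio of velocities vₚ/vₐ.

Convert to SI: rₚ = 2.572 Gm = 2.572e+09 m; rₐ = 20.36 Gm = 2.036e+10 m.
Conservation of angular momentum gives rₚvₚ = rₐvₐ, so vₚ/vₐ = rₐ/rₚ.
vₚ/vₐ = 2.036e+10 / 2.572e+09 ≈ 7.916.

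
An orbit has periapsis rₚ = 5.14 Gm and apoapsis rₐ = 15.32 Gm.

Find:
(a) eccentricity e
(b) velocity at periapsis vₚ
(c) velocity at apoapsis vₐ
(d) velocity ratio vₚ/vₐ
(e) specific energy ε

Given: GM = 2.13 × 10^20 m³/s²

Convert to SI: rₚ = 5.14 Gm = 5.14e+09 m; rₐ = 15.32 Gm = 1.532e+10 m.
(a) e = (rₐ − rₚ)/(rₐ + rₚ) = (1.532e+10 − 5.14e+09)/(1.532e+10 + 5.14e+09) ≈ 0.4976
(b) With a = (rₚ + rₐ)/2 = 1.023e+10 m, vₚ = √(GM (2/rₚ − 1/a)) = √(2.13e+20 · (2/5.14e+09 − 1/1.023e+10)) m/s ≈ 2.491e+05 m/s
(c) With a = (rₚ + rₐ)/2 = 1.023e+10 m, vₐ = √(GM (2/rₐ − 1/a)) = √(2.13e+20 · (2/1.532e+10 − 1/1.023e+10)) m/s ≈ 8.358e+04 m/s
(d) Conservation of angular momentum (rₚvₚ = rₐvₐ) gives vₚ/vₐ = rₐ/rₚ = 1.532e+10/5.14e+09 ≈ 2.981
(e) With a = (rₚ + rₐ)/2 = 1.023e+10 m, ε = −GM/(2a) = −2.13e+20/(2 · 1.023e+10) J/kg ≈ -1.041e+10 J/kg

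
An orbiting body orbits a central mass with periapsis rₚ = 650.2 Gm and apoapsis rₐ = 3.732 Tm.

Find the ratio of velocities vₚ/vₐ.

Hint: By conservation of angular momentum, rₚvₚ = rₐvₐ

Convert to SI: rₚ = 650.2 Gm = 6.502e+11 m; rₐ = 3.732 Tm = 3.732e+12 m.
Conservation of angular momentum gives rₚvₚ = rₐvₐ, so vₚ/vₐ = rₐ/rₚ.
vₚ/vₐ = 3.732e+12 / 6.502e+11 ≈ 5.74.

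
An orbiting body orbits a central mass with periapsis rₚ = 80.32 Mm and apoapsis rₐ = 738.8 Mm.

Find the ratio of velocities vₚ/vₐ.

Convert to SI: rₚ = 80.32 Mm = 8.032e+07 m; rₐ = 738.8 Mm = 7.388e+08 m.
Conservation of angular momentum gives rₚvₚ = rₐvₐ, so vₚ/vₐ = rₐ/rₚ.
vₚ/vₐ = 7.388e+08 / 8.032e+07 ≈ 9.198.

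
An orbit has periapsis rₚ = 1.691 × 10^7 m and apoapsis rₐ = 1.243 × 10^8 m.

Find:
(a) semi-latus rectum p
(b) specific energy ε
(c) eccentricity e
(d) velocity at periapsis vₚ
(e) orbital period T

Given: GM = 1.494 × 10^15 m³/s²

(a) From a = (rₚ + rₐ)/2 = 7.0605e+07 m and e = (rₐ − rₚ)/(rₐ + rₚ) = 0.760499, p = a(1 − e²) = 7.0605e+07 · (1 − (0.760499)²) ≈ 2.977e+07 m
(b) With a = (rₚ + rₐ)/2 = 7.0605e+07 m, ε = −GM/(2a) = −1.494e+15/(2 · 7.0605e+07) J/kg ≈ -1.058e+07 J/kg
(c) e = (rₐ − rₚ)/(rₐ + rₚ) = (1.243e+08 − 1.691e+07)/(1.243e+08 + 1.691e+07) ≈ 0.7605
(d) With a = (rₚ + rₐ)/2 = 7.0605e+07 m, vₚ = √(GM (2/rₚ − 1/a)) = √(1.494e+15 · (2/1.691e+07 − 1/7.0605e+07)) m/s ≈ 1.247e+04 m/s
(e) With a = (rₚ + rₐ)/2 = 7.0605e+07 m, T = 2π √(a³/GM) = 2π √((7.0605e+07)³/1.494e+15) s ≈ 9.644e+04 s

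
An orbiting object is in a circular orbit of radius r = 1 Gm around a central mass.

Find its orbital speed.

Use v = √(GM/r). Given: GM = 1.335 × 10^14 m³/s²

Convert to SI: r = 1 Gm = 1e+09 m.
For a circular orbit, gravity supplies the centripetal force, so v = √(GM / r).
v = √(1.335e+14 / 1e+09) m/s ≈ 365.4 m/s = 365.4 m/s.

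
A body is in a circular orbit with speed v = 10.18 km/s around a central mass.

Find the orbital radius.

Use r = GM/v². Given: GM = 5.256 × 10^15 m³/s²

Convert to SI: v = 10.18 km/s = 10180 m/s.
For a circular orbit, v² = GM / r, so r = GM / v².
r = 5.256e+15 / (10180)² m ≈ 5.072e+07 m = 50.72 Mm.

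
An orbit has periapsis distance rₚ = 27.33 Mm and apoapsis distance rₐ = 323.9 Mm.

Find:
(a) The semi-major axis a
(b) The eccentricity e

Convert to SI: rₚ = 27.33 Mm = 2.733e+07 m; rₐ = 323.9 Mm = 3.239e+08 m.
(a) a = (rₚ + rₐ) / 2 = (2.733e+07 + 3.239e+08) / 2 ≈ 1.756e+08 m = 175.6 Mm.
(b) e = (rₐ − rₚ) / (rₐ + rₚ) = (3.239e+08 − 2.733e+07) / (3.239e+08 + 2.733e+07) ≈ 0.8444.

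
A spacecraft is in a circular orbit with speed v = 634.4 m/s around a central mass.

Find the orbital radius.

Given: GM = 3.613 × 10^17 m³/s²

For a circular orbit, v² = GM / r, so r = GM / v².
r = 3.613e+17 / (634.4)² m ≈ 8.977e+11 m = 897.7 Gm.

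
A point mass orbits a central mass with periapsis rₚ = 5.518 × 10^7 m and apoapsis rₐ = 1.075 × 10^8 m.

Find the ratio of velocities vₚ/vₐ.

Conservation of angular momentum gives rₚvₚ = rₐvₐ, so vₚ/vₐ = rₐ/rₚ.
vₚ/vₐ = 1.075e+08 / 5.518e+07 ≈ 1.948.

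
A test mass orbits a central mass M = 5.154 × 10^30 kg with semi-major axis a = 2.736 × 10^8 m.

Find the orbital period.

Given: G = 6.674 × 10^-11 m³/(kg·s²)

GM = G · M = 6.674e-11 · 5.154e+30 = 3.43978e+20 m³/s².
Kepler's third law: T = 2π √(a³ / GM).
Substituting a = 2.736e+08 m and GM = 3.43978e+20 m³/s²:
T = 2π √((2.736e+08)³ / 3.43978e+20) s
T ≈ 1533 s = 25.55 minutes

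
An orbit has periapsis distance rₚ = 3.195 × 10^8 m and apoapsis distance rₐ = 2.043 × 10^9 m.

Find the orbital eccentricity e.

e = (rₐ − rₚ) / (rₐ + rₚ).
e = (2.043e+09 − 3.195e+08) / (2.043e+09 + 3.195e+08) = 1.7235e+09 / 2.3625e+09 ≈ 0.7295.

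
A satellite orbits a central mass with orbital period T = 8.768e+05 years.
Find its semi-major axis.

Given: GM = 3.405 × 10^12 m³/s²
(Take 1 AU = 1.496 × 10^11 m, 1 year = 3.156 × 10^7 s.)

Convert to SI: T = 8.768e+05 years = 2.76718e+13 s.
Invert Kepler's third law: a = (GM · T² / (4π²))^(1/3).
Substituting T = 2.76718e+13 s and GM = 3.405e+12 m³/s²:
a = (3.405e+12 · (2.76718e+13)² / (4π²))^(1/3) m
a ≈ 4.042e+12 m = 27.02 AU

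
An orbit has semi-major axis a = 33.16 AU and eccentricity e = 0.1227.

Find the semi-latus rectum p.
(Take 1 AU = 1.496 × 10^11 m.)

Convert to SI: a = 33.16 AU = 4.96074e+12 m.
p = a (1 − e²).
p = 4.96074e+12 · (1 − (0.1227)²) = 4.96074e+12 · 0.984945 ≈ 4.886e+12 m = 32.66 AU.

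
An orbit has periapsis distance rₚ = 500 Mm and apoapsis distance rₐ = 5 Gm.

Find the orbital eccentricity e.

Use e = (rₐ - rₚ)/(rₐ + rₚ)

Convert to SI: rₚ = 500 Mm = 5e+08 m; rₐ = 5 Gm = 5e+09 m.
e = (rₐ − rₚ) / (rₐ + rₚ).
e = (5e+09 − 5e+08) / (5e+09 + 5e+08) = 4.5e+09 / 5.5e+09 ≈ 0.8182.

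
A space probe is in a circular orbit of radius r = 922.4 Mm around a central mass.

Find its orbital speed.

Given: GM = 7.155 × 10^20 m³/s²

Convert to SI: r = 922.4 Mm = 9.224e+08 m.
For a circular orbit, gravity supplies the centripetal force, so v = √(GM / r).
v = √(7.155e+20 / 9.224e+08) m/s ≈ 8.807e+05 m/s = 880.7 km/s.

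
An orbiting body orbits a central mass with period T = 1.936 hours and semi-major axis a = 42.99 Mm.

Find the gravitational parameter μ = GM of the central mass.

Convert to SI: T = 1.936 hours = 6969.6 s; a = 42.99 Mm = 4.299e+07 m.
GM = 4π² · a³ / T².
GM = 4π² · (4.299e+07)³ / (6969.6)² m³/s² ≈ 6.457e+16 m³/s² = 6.457 × 10^16 m³/s².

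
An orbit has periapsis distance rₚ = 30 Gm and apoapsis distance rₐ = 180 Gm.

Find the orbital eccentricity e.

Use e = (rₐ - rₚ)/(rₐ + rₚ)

Convert to SI: rₚ = 30 Gm = 3e+10 m; rₐ = 180 Gm = 1.8e+11 m.
e = (rₐ − rₚ) / (rₐ + rₚ).
e = (1.8e+11 − 3e+10) / (1.8e+11 + 3e+10) = 1.5e+11 / 2.1e+11 ≈ 0.7143.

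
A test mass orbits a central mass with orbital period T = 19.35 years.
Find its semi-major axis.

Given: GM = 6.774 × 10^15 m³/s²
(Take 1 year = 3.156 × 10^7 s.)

Convert to SI: T = 19.35 years = 6.10686e+08 s.
Invert Kepler's third law: a = (GM · T² / (4π²))^(1/3).
Substituting T = 6.10686e+08 s and GM = 6.774e+15 m³/s²:
a = (6.774e+15 · (6.10686e+08)² / (4π²))^(1/3) m
a ≈ 4e+10 m = 40 Gm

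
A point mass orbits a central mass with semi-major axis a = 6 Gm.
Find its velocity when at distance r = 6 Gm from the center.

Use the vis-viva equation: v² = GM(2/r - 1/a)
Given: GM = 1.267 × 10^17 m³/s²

Convert to SI: a = 6 Gm = 6e+09 m; r = 6 Gm = 6e+09 m.
Vis-viva: v = √(GM · (2/r − 1/a)).
2/r − 1/a = 2/6e+09 − 1/6e+09 = 1.66667e-10 m⁻¹.
v = √(1.267e+17 · 1.66667e-10) m/s ≈ 4595 m/s = 4.595 km/s.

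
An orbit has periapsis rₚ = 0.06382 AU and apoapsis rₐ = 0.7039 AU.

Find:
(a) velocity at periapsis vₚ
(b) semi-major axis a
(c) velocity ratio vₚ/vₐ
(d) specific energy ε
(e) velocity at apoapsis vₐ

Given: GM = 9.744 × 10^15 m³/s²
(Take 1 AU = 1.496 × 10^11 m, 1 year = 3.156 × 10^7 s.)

Convert to SI: rₚ = 0.06382 AU = 9.54747e+09 m; rₐ = 0.7039 AU = 1.05303e+11 m.
(a) With a = (rₚ + rₐ)/2 = 5.74255e+10 m, vₚ = √(GM (2/rₚ − 1/a)) = √(9.744e+15 · (2/9.54747e+09 − 1/5.74255e+10)) m/s ≈ 1368 m/s
(b) a = (rₚ + rₐ)/2 = (9.54747e+09 + 1.05303e+11)/2 ≈ 5.743e+10 m
(c) Conservation of angular momentum (rₚvₚ = rₐvₐ) gives vₚ/vₐ = rₐ/rₚ = 1.05303e+11/9.54747e+09 ≈ 11.03
(d) With a = (rₚ + rₐ)/2 = 5.74255e+10 m, ε = −GM/(2a) = −9.744e+15/(2 · 5.74255e+10) J/kg ≈ -8.484e+04 J/kg
(e) With a = (rₚ + rₐ)/2 = 5.74255e+10 m, vₐ = √(GM (2/rₐ − 1/a)) = √(9.744e+15 · (2/1.05303e+11 − 1/5.74255e+10)) m/s ≈ 124 m/s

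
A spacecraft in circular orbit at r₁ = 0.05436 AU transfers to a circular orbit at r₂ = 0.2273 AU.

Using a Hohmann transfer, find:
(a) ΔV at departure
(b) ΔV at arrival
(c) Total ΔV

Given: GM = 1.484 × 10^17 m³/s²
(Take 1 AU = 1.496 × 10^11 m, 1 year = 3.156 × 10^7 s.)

Convert to SI: r₁ = 0.05436 AU = 8.13226e+09 m; r₂ = 0.2273 AU = 3.40041e+10 m.
Transfer semi-major axis: a_t = (r₁ + r₂)/2 = (8.13226e+09 + 3.40041e+10)/2 = 2.10682e+10 m.
Circular speeds: v₁ = √(GM/r₁) = 4271.81 m/s, v₂ = √(GM/r₂) = 2089.06 m/s.
Transfer speeds (vis-viva v² = GM(2/r − 1/a_t)): v₁ᵗ = 5427.05 m/s, v₂ᵗ = 1297.91 m/s.
(a) ΔV₁ = |v₁ᵗ − v₁| ≈ 1155 m/s = 0.2437 AU/year.
(b) ΔV₂ = |v₂ − v₂ᵗ| ≈ 791.2 m/s = 0.1669 AU/year.
(c) ΔV_total = ΔV₁ + ΔV₂ ≈ 1946 m/s = 0.4106 AU/year.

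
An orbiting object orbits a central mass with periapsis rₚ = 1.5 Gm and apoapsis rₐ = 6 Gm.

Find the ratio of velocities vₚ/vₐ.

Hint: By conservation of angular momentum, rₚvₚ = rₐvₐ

Convert to SI: rₚ = 1.5 Gm = 1.5e+09 m; rₐ = 6 Gm = 6e+09 m.
Conservation of angular momentum gives rₚvₚ = rₐvₐ, so vₚ/vₐ = rₐ/rₚ.
vₚ/vₐ = 6e+09 / 1.5e+09 ≈ 4.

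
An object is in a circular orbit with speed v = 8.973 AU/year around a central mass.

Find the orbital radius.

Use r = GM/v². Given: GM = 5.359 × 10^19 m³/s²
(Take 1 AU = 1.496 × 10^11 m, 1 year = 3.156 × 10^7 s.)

Convert to SI: v = 8.973 AU/year = 42533.6 m/s.
For a circular orbit, v² = GM / r, so r = GM / v².
r = 5.359e+19 / (42533.6)² m ≈ 2.962e+10 m = 0.198 AU.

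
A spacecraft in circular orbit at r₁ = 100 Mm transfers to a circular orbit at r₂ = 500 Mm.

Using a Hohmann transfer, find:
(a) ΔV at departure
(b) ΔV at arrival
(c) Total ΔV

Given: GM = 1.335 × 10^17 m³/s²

Convert to SI: r₁ = 100 Mm = 1e+08 m; r₂ = 500 Mm = 5e+08 m.
Transfer semi-major axis: a_t = (r₁ + r₂)/2 = (1e+08 + 5e+08)/2 = 3e+08 m.
Circular speeds: v₁ = √(GM/r₁) = 36537.7 m/s, v₂ = √(GM/r₂) = 16340.1 m/s.
Transfer speeds (vis-viva v² = GM(2/r − 1/a_t)): v₁ᵗ = 47169.9 m/s, v₂ᵗ = 9433.98 m/s.
(a) ΔV₁ = |v₁ᵗ − v₁| ≈ 1.063e+04 m/s = 10.63 km/s.
(b) ΔV₂ = |v₂ − v₂ᵗ| ≈ 6906 m/s = 6.906 km/s.
(c) ΔV_total = ΔV₁ + ΔV₂ ≈ 1.754e+04 m/s = 17.54 km/s.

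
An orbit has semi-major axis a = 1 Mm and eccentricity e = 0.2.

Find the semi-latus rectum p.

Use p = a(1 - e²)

Convert to SI: a = 1 Mm = 1e+06 m.
p = a (1 − e²).
p = 1e+06 · (1 − (0.2)²) = 1e+06 · 0.96 ≈ 9.6e+05 m = 960 km.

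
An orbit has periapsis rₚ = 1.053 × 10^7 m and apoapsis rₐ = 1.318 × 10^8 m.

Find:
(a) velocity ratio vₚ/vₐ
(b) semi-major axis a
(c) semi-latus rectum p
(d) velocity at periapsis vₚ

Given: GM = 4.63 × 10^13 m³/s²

(a) Conservation of angular momentum (rₚvₚ = rₐvₐ) gives vₚ/vₐ = rₐ/rₚ = 1.318e+08/1.053e+07 ≈ 12.52
(b) a = (rₚ + rₐ)/2 = (1.053e+07 + 1.318e+08)/2 ≈ 7.116e+07 m
(c) From a = (rₚ + rₐ)/2 = 7.1165e+07 m and e = (rₐ − rₚ)/(rₐ + rₚ) = 0.852034, p = a(1 − e²) = 7.1165e+07 · (1 − (0.852034)²) ≈ 1.95e+07 m
(d) With a = (rₚ + rₐ)/2 = 7.1165e+07 m, vₚ = √(GM (2/rₚ − 1/a)) = √(4.63e+13 · (2/1.053e+07 − 1/7.1165e+07)) m/s ≈ 2854 m/s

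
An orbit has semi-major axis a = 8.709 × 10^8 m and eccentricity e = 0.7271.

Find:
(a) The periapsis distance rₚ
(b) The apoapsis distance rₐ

(a) rₚ = a(1 − e) = 8.709e+08 · (1 − 0.7271) = 8.709e+08 · 0.2729 ≈ 2.377e+08 m = 2.377 × 10^8 m.
(b) rₐ = a(1 + e) = 8.709e+08 · (1 + 0.7271) = 8.709e+08 · 1.7271 ≈ 1.504e+09 m = 1.504 × 10^9 m.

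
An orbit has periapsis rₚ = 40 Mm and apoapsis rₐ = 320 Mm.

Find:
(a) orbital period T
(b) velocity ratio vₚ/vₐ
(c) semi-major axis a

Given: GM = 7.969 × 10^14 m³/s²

Convert to SI: rₚ = 40 Mm = 4e+07 m; rₐ = 320 Mm = 3.2e+08 m.
(a) With a = (rₚ + rₐ)/2 = 1.8e+08 m, T = 2π √(a³/GM) = 2π √((1.8e+08)³/7.969e+14) s ≈ 5.375e+05 s
(b) Conservation of angular momentum (rₚvₚ = rₐvₐ) gives vₚ/vₐ = rₐ/rₚ = 3.2e+08/4e+07 ≈ 8
(c) a = (rₚ + rₐ)/2 = (4e+07 + 3.2e+08)/2 ≈ 1.8e+08 m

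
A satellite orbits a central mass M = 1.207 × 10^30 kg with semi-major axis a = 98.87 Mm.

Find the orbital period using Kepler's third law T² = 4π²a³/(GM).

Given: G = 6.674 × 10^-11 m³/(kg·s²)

Convert to SI: a = 98.87 Mm = 9.887e+07 m.
GM = G · M = 6.674e-11 · 1.207e+30 = 8.05552e+19 m³/s².
Kepler's third law: T = 2π √(a³ / GM).
Substituting a = 9.887e+07 m and GM = 8.05552e+19 m³/s²:
T = 2π √((9.887e+07)³ / 8.05552e+19) s
T ≈ 688.2 s = 11.47 minutes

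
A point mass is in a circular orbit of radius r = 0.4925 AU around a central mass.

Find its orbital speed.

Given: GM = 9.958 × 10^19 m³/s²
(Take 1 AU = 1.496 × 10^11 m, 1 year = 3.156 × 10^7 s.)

Convert to SI: r = 0.4925 AU = 7.3678e+10 m.
For a circular orbit, gravity supplies the centripetal force, so v = √(GM / r).
v = √(9.958e+19 / 7.3678e+10) m/s ≈ 3.676e+04 m/s = 7.756 AU/year.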